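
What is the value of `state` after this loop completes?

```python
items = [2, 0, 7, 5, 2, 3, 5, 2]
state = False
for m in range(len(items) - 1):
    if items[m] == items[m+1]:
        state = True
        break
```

Check consecutive duplicates in [2, 0, 7, 5, 2, 3, 5, 2]
`state` takes the values: False

Answer: False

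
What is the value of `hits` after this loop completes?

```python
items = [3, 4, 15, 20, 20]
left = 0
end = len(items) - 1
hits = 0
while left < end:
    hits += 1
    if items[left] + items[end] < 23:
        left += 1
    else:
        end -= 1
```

Steps to find pair summing to 23
`hits` takes the values: 0 → 1 → 2 → 3 → 4

Answer: 4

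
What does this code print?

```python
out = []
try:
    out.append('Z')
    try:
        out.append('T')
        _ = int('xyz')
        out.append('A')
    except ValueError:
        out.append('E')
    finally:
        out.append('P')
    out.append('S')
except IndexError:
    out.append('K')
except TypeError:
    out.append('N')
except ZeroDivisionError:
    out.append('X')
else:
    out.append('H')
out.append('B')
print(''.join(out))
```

Execution trace: 'Z' (try body) → 'T' (inner try body) → 'E' (inner except ValueError) → 'P' (inner finally) → 'S' (try body, no exception) → 'H' (else) → 'B' (after the try/except). Output: ZTEPSHB

Answer: ZTEPSHB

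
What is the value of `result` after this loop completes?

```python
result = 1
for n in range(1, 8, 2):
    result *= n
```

Product of 1, 3, 5, ... up to 7
`result` takes the values: 1 → 3 → 15 → 105

Answer: 105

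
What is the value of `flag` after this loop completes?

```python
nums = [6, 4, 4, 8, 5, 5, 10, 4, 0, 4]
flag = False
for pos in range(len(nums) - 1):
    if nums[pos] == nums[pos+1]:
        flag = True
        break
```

Check consecutive duplicates in [6, 4, 4, 8, 5, 5, 10, 4, 0, 4]
`flag` takes the values: False → True

Answer: True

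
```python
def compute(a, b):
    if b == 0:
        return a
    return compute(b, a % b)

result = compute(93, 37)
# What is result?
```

compute(93, 37) -> compute(37, 19) -> compute(19, 18) -> compute(18, 1) -> compute(1, 0) -> 1

Answer: 1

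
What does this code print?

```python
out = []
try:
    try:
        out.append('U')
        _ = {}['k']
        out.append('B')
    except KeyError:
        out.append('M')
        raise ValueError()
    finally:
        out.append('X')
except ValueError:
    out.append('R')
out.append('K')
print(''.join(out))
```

Execution trace: 'U' (inner try body) → 'M' (inner except KeyError) → 'X' (inner finally) → 'R' (outer except ValueError) → 'K' (after the try/except). Output: UMXRK

Answer: UMXRK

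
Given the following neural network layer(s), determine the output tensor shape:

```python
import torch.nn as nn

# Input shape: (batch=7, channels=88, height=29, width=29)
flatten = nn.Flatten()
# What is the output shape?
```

Input: (7, 88, 29, 29) -> Output: (7, 74008)

Answer: (7, 74008)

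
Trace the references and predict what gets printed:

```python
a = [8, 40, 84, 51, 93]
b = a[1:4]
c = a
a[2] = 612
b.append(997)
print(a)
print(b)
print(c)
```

Key concept: slice vs alias.
Step by step:
`a = [8, 40, 84, 51, 93]` → a = [8, 40, 84, 51, 93]
`b = a[1:4]` → b = [40, 84, 51]
`c = a` → c = [8, 40, 84, 51, 93] (same object as a)
`a[2] = 612` → a = [8, 40, 612, 51, 93] (same object as c); c = [8, 40, 612, 51, 93] (same object as a)
`b.append(997)` → b = [40, 84, 51, 997]
`print(a)` → prints [8, 40, 612, 51, 93]
`print(b)` → prints [40, 84, 51, 997]
`print(c)` → prints [8, 40, 612, 51, 93]

Answer:
[8, 40, 612, 51, 93]
[40, 84, 51, 997]
[8, 40, 612, 51, 93]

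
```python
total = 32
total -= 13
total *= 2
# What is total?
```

Trace:
`total = 32` → total = 32
`total -= 13` → total = 19
`total *= 2` → total = 38
So total = 38

Answer: 38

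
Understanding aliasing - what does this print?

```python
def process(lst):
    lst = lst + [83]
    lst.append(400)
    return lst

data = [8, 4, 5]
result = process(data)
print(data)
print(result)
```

Key concept: rebinding parameter vs mutation.
Step by step:
`data = [8, 4, 5]` → data = [8, 4, 5]
`result = process(data)` → result = [8, 4, 5, 83, 400]
`print(data)` → prints [8, 4, 5]
`print(result)` → prints [8, 4, 5, 83, 400]

Answer:
[8, 4, 5]
[8, 4, 5, 83, 400]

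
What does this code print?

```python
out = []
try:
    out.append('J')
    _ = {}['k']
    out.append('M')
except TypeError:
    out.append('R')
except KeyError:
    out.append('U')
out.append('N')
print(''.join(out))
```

Execution trace: 'J' (try body) → 'U' (except KeyError) → 'N' (after the try/except). Output: JUN

Answer: JUN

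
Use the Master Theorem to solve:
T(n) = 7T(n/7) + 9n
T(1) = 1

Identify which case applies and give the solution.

a=7, b=7, f(n)=9n. log_7(7) = 1. Since c=1 = 1, Case 2 applies: T(n) = Θ(n^log_b(a) · log n) = O(n log n).

Answer: O(n log n) - Case 2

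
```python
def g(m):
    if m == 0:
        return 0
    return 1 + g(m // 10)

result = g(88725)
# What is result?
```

Count of digits of 88725: 5

Answer: 5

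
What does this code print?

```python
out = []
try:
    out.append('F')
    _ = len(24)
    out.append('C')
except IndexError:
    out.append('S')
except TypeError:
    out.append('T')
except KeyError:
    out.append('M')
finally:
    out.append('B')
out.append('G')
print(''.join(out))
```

Execution trace: 'F' (try body) → 'T' (except TypeError) → 'B' (finally) → 'G' (after the try/except). Output: FTBG

Answer: FTBG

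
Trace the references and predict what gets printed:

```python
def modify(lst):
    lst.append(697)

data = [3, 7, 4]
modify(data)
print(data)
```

Key concept: function modifies passed list.
Step by step:
`data = [3, 7, 4]` → data = [3, 7, 4]
`modify(data)` → data = [3, 7, 4, 697]
`print(data)` → prints [3, 7, 4, 697]

Answer: [3, 7, 4, 697]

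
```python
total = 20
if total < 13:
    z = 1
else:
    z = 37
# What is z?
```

Trace:
`total = 20` → total = 20
`if total < 13: ...` → total < 13 is False, take else branch → z = 37
So z = 37

Answer: 37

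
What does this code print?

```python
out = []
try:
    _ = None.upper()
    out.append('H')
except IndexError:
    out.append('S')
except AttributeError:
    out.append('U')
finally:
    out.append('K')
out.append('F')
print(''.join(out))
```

Execution trace: 'U' (except AttributeError) → 'K' (finally) → 'F' (after the try/except). Output: UKF

Answer: UKF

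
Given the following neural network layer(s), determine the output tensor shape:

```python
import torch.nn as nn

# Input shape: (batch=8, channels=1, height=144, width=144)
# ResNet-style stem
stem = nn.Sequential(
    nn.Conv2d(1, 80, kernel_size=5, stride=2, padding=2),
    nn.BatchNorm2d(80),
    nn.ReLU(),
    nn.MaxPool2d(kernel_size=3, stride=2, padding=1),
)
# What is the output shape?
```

Input: (8, 1, 144, 144) -> after Conv2d 5x5 stride=2: (8, 80, 72, 72) -> Output: (8, 80, 36, 36)

Answer: (8, 80, 36, 36)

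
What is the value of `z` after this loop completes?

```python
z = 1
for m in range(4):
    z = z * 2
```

Multiply by 2, 4 times: 1 * 2^4 = 16
`z` takes the values: 1 → 2 → 4 → 8 → 16

Answer: 16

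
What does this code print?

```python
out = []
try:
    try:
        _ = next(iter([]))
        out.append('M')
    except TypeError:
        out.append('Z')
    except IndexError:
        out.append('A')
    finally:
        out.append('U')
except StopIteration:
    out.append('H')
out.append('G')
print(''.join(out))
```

Execution trace: 'U' (finally) → 'H' (outer except StopIteration) → 'G' (after the try/except). Output: UHG

Answer: UHG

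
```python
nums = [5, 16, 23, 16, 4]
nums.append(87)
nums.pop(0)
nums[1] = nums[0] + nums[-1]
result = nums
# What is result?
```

Trace:
`nums = [5, 16, 23, 16, 4]` → nums = [5, 16, 23, 16, 4]
`nums.append(87)` → nums = [5, 16, 23, 16, 4, 87]
`nums.pop(0)` → nums = [16, 23, 16, 4, 87]
`nums[1] = nums[0] + nums[-1]` → nums = [16, 103, 16, 4, 87]
`result = nums` → result = [16, 103, 16, 4, 87]
So result = [16, 103, 16, 4, 87]

Answer: [16, 103, 16, 4, 87]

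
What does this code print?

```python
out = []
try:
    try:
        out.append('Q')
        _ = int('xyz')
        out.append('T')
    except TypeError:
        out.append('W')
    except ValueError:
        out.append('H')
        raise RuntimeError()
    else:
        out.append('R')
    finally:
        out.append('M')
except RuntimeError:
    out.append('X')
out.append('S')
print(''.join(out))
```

Execution trace: 'Q' (inner try body) → 'H' (inner except ValueError) → 'M' (inner finally) → 'X' (outer except RuntimeError) → 'S' (after the try/except). Output: QHMXS

Answer: QHMXS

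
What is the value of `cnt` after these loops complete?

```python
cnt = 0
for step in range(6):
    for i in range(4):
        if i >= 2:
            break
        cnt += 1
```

Inner breaks at 2, outer runs 6 times
`cnt` takes the values: 0 → 1 → 2 → 3 → 4 → 5 → 6 → 7 → 8 → 9 → 10 → 11 → 12

Answer: 12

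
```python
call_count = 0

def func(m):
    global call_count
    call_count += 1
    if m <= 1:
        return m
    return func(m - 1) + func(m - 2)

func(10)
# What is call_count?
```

Calls(m) = 1 + Calls(m-1) + Calls(m-2); Calls(0)=Calls(1)=1. For m=10 this gives 177.

Answer: 177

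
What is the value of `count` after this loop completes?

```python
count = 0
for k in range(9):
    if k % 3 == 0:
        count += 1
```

Count numbers divisible by 3 in range(9)
`count` takes the values: 0 → 1 → 2 → 3

Answer: 3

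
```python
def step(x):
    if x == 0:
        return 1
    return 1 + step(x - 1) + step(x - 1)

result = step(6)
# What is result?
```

step(x) = 1 + 2·step(x-1), step(0)=1. Closed form: (1+1)·2^6 - 1 = 127.

Answer: 127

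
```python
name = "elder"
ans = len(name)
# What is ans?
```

Trace:
`name = "elder"` → name = 'elder'
`ans = len(name)` → ans = 5
So ans = 5

Answer: 5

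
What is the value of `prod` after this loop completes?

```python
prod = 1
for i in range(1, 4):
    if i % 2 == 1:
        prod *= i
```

Product of odd numbers 1 to 3
`prod` takes the values: 1 → 3

Answer: 3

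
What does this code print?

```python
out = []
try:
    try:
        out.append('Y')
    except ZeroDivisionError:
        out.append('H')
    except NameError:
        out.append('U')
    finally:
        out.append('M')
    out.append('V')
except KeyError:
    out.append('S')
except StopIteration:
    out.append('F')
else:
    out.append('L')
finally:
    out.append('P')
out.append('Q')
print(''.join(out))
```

Execution trace: 'Y' (inner try body, no exception) → 'M' (inner finally) → 'V' (try body, no exception) → 'L' (else) → 'P' (finally) → 'Q' (after the try/except). Output: YMVLPQ

Answer: YMVLPQ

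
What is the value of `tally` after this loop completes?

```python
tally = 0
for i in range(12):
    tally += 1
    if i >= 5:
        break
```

Loop breaks when i reaches 5, tally is 6
`tally` takes the values: 0 → 1 → 2 → 3 → 4 → 5 → 6

Answer: 6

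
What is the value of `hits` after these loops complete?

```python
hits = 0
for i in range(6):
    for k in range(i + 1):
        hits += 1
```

Triangle: 1 + 2 + ... + 6
`hits` takes the values: 0 → 1 → 2 → 3 → 4 → 5 → 6 → 7 → 8 → 9 → 10 → 11 → 12 → 13 → 14 → 15 → 16 → 17 → 18 → 19 → 20 → 21

Answer: 21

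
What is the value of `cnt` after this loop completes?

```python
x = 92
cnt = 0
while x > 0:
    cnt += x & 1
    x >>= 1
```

Count set bits in 92 (binary: 0b1011100)
`cnt` takes the values: 0 → 1 → 2 → 3 → 4

Answer: 4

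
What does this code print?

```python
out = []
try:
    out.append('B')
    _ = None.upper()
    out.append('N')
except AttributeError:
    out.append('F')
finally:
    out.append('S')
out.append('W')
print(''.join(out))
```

Execution trace: 'B' (try body) → 'F' (except AttributeError) → 'S' (finally) → 'W' (after the try/except). Output: BFSW

Answer: BFSW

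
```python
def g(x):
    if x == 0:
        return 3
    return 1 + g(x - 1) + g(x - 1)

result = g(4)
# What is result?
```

g(x) = 1 + 2·g(x-1), g(0)=3. Closed form: (3+1)·2^4 - 1 = 63.

Answer: 63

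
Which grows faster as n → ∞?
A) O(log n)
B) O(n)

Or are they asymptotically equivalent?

O(log n) vs O(n): Higher order terms dominate.

Answer: B) O(n) grows faster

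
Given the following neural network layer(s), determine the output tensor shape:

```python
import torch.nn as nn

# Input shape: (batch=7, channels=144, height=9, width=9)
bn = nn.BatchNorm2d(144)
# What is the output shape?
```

Input: (7, 144, 9, 9) -> Output: (7, 144, 9, 9)

Answer: (7, 144, 9, 9)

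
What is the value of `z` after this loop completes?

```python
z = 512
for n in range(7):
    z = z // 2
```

Halve 7 times: 512 // 2^7 = 4
`z` takes the values: 512 → 256 → 128 → 64 → 32 → 16 → 8 → 4

Answer: 4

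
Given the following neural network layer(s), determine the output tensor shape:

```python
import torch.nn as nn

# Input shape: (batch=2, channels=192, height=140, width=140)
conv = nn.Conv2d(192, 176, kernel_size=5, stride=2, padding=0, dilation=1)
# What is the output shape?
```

Input: (2, 192, 140, 140) -> Output: (2, 176, 68, 68)

Answer: (2, 176, 68, 68)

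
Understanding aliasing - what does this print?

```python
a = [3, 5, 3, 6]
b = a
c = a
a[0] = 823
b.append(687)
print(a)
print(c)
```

Key concept: multiple aliases.
Step by step:
`a = [3, 5, 3, 6]` → a = [3, 5, 3, 6]
`b = a` → b = [3, 5, 3, 6] (same object as a)
`c = a` → c = [3, 5, 3, 6] (same object as a, b)
`a[0] = 823` → a = [823, 5, 3, 6] (same object as b, c); b = [823, 5, 3, 6] (same object as a, c); c = [823, 5, 3, 6] (same object as a, b)
`b.append(687)` → a = [823, 5, 3, 6, 687] (same object as b, c); b = [823, 5, 3, 6, 687] (same object as a, c); c = [823, 5, 3, 6, 687] (same object as a, b)
`print(a)` → prints [823, 5, 3, 6, 687]
`print(c)` → prints [823, 5, 3, 6, 687]

Answer:
[823, 5, 3, 6, 687]
[823, 5, 3, 6, 687]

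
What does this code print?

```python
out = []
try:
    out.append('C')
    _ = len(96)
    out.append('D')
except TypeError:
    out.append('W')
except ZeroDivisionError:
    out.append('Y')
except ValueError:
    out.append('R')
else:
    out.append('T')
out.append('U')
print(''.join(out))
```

Execution trace: 'C' (try body) → 'W' (except TypeError) → 'U' (after the try/except). Output: CWU

Answer: CWU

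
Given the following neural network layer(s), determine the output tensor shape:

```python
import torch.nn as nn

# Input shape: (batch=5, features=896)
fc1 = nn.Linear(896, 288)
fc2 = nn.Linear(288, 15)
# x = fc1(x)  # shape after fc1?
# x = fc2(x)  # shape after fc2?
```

Input: (5, 896) -> after fc1: (5, 288) -> Output: (5, 15)

Answer: (5, 15)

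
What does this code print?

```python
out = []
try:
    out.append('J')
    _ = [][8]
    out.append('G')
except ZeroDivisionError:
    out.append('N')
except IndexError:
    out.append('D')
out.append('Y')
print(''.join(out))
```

Execution trace: 'J' (try body) → 'D' (except IndexError) → 'Y' (after the try/except). Output: JDY

Answer: JDY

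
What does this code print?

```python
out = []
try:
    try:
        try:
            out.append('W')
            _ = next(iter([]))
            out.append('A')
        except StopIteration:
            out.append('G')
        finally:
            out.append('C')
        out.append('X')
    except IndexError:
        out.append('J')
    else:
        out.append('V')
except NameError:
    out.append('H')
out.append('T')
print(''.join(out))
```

Execution trace: 'W' (inner try body) → 'G' (inner except StopIteration) → 'C' (inner finally) → 'X' (try body, no exception) → 'V' (else) → 'T' (after the try/except). Output: WGCXVT

Answer: WGCXVT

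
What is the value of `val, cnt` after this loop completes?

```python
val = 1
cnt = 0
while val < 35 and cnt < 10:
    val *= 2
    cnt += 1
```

Double until >= 35 or 10 iterations
`val, cnt` takes the values: (1, 0) → (2, 0) → (2, 1) → (4, 1) → (4, 2) → (8, 2) → (8, 3) → (16, 3) → (16, 4) → (32, 4) → (32, 5) → (64, 5) → (64, 6)

Answer: 64, 6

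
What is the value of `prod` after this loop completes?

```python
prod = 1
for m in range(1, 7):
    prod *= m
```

6! = 720
`prod` takes the values: 1 → 2 → 6 → 24 → 120 → 720

Answer: 720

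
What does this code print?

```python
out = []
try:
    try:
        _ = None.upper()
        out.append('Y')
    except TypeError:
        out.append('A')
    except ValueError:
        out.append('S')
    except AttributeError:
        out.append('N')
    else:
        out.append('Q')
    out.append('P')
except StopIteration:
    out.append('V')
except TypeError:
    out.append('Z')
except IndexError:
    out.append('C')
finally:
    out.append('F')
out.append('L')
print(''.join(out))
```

Execution trace: 'N' (inner except AttributeError) → 'P' (try body, no exception) → 'F' (finally) → 'L' (after the try/except). Output: NPFL

Answer: NPFL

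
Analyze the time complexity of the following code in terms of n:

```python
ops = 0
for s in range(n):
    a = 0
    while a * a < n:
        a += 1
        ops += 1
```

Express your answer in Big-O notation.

Each loop level contributes: n × √n. Multiplying the contributions gives O(n√n).

Answer: O(n√n)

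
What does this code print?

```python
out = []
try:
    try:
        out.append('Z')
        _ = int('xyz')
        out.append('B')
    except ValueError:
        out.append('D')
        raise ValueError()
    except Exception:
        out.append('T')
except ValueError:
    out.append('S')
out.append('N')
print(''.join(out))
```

Execution trace: 'Z' (inner try body) → 'D' (inner except ValueError) → 'S' (outer except ValueError) → 'N' (after the try/except). Output: ZDSN

Answer: ZDSN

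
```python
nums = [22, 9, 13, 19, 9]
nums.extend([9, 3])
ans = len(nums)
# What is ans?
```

Trace:
`nums = [22, 9, 13, 19, 9]` → nums = [22, 9, 13, 19, 9]
`nums.extend([9, 3])` → nums = [22, 9, 13, 19, 9, 9, 3]
`ans = len(nums)` → ans = 7
So ans = 7

Answer: 7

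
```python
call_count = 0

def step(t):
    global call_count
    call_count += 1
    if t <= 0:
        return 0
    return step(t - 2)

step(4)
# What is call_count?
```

Linear recursion stepping by 2: 3 calls from t=4 down to ≤0.

Answer: 3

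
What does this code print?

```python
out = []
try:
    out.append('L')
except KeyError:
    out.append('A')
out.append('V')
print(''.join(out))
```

Execution trace: 'L' (try body, no exception) → 'V' (after the try/except). Output: LV

Answer: LV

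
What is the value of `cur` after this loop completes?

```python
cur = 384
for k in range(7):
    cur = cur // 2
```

Halve 7 times: 384 // 2^7 = 3
`cur` takes the values: 384 → 192 → 96 → 48 → 24 → 12 → 6 → 3

Answer: 3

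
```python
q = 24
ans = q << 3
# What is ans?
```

Trace:
`q = 24` → q = 24
`ans = q << 3` → ans = 192
So ans = 192

Answer: 192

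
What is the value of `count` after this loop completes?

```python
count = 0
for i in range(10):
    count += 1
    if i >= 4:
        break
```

Loop breaks when i reaches 4, count is 5
`count` takes the values: 0 → 1 → 2 → 3 → 4 → 5

Answer: 5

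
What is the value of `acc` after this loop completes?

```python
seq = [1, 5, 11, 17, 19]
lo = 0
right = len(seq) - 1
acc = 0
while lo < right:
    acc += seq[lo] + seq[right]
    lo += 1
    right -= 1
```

Sum of pairs from ends
`acc` takes the values: 0 → 20 → 42

Answer: 42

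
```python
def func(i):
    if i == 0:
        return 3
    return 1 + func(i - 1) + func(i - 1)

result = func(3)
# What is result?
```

func(i) = 1 + 2·func(i-1), func(0)=3. Closed form: (3+1)·2^3 - 1 = 31.

Answer: 31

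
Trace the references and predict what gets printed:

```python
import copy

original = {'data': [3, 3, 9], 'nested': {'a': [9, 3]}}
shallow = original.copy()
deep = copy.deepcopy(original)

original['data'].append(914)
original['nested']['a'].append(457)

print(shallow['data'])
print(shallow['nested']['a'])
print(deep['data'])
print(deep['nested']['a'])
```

Key concept: comparing shallow vs deep copy.
Step by step:
`original = {'data': [3, 3, 9], 'nested': {'a': [9, 3]}}` → original = {'data': [3, 3, 9], 'nested': {'a': [9, 3]}}
`shallow = original.copy()` → shallow = {'data': [3, 3, 9], 'nested': {'a': [9, 3]}}
`deep = copy.deepcopy(original)` → deep = {'data': [3, 3, 9], 'nested': {'a': [9, 3]}}
`original['data'].append(914)` → original = {'data': [3, 3, 9, 914], 'nested': {'a': [9, 3]}}; shallow = {'data': [3, 3, 9, 914], 'nested': {'a': [9, 3]}}
`original['nested']['a'].append(457)` → original = {'data': [3, 3, 9, 914], 'nested': {'a': [9, 3, 457]}}; shallow = {'data': [3, 3, 9, 914], 'nested': {'a': [9, 3, 457]}}
`print(shallow['data'])` → prints [3, 3, 9, 914]
`print(shallow['nested']['a'])` → prints [9, 3, 457]
`print(deep['data'])` → prints [3, 3, 9]
`print(deep['nested']['a'])` → prints [9, 3]

Answer:
[3, 3, 9, 914]
[9, 3, 457]
[3, 3, 9]
[9, 3]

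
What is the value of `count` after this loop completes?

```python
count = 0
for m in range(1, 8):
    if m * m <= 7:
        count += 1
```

Count numbers where m² ≤ 7
`count` takes the values: 0 → 1 → 2

Answer: 2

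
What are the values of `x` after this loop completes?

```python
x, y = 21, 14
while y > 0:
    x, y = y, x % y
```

GCD of 21 and 14
`x` takes the values: 21 → 14 → 7

Answer: 7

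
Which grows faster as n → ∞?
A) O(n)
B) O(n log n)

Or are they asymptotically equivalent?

O(n) vs O(n log n): Higher order terms dominate.

Answer: B) O(n log n) grows faster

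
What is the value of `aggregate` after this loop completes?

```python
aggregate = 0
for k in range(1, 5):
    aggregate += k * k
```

Sum of squares 1² to 4² = 30
`aggregate` takes the values: 0 → 1 → 5 → 14 → 30

Answer: 30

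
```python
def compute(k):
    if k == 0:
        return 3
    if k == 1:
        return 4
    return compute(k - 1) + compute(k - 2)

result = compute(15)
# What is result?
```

Build up from base cases: compute(0)=3, compute(1)=4, compute(2)=7, compute(3)=11, compute(4)=18, compute(5)=29, compute(6)=47, ..., compute(15)=3571

Answer: 3571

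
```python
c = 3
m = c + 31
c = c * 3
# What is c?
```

Trace:
`c = 3` → c = 3
`m = c + 31` → m = 34
`c = c * 3` → c = 9
So c = 9

Answer: 9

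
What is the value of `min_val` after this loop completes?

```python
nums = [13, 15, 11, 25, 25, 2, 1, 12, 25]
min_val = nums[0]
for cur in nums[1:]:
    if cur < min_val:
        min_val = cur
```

Minimum of [13, 15, 11, 25, 25, 2, 1, 12, 25]
`min_val` takes the values: 13 → 11 → 2 → 1

Answer: 1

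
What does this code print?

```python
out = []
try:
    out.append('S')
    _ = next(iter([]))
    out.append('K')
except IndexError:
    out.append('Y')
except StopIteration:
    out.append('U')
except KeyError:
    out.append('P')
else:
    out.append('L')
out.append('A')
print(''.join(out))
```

Execution trace: 'S' (try body) → 'U' (except StopIteration) → 'A' (after the try/except). Output: SUA

Answer: SUA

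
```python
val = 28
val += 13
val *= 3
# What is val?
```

Trace:
`val = 28` → val = 28
`val += 13` → val = 41
`val *= 3` → val = 123
So val = 123

Answer: 123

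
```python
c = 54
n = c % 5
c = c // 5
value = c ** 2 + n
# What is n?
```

Trace:
`c = 54` → c = 54
`n = c % 5` → n = 4
`c = c // 5` → c = 10
`value = c ** 2 + n` → value = 104
So n = 4

Answer: 4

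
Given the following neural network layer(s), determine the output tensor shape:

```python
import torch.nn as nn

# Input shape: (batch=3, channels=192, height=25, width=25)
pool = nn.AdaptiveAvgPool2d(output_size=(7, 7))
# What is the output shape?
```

Input: (3, 192, 25, 25) -> Output: (3, 192, 7, 7)

Answer: (3, 192, 7, 7)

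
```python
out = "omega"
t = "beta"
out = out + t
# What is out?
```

Trace:
`out = "omega"` → out = 'omega'
`t = "beta"` → t = 'beta'
`out = out + t` → out = 'omegabeta'
So out = 'omegabeta'

Answer: 'omegabeta'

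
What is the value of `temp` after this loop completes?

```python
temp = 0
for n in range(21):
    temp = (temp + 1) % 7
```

Increment mod 7, 21 times = 0
`temp` takes the values: 0 → 1 → 2 → 3 → 4 → 5 → 6 → 0 → 1 → 2 → 3 → 4 → 5 → 6 → 0 → 1 → 2 → 3 → 4 → 5 → 6 → 0

Answer: 0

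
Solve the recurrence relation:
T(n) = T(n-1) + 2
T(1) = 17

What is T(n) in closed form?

Unrolling: T(n) = T(1) + 2·(n-1) = 17 + 2(n-1) = 2n + 15.

Answer: T(n) = 2n + 15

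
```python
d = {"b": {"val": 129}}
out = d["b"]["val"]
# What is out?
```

Trace:
`d = {"b": {"val": 129}}` → d = {'b': {'val': 129}}
`out = d["b"]["val"]` → out = 129
So out = 129

Answer: 129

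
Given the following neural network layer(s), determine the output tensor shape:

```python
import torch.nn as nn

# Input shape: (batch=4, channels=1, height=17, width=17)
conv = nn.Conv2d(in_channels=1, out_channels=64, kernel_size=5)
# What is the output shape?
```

Input: (4, 1, 17, 17) -> Output: (4, 64, 13, 13)

Answer: (4, 64, 13, 13)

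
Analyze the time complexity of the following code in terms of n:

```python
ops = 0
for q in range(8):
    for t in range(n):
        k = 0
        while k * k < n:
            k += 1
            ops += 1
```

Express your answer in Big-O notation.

Each loop level contributes: 1 × n × √n. Multiplying the contributions gives O(n√n).

Answer: O(n√n)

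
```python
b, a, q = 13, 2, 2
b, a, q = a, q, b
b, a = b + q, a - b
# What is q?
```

Trace:
`b, a, q = 13, 2, 2` → b = 13; a = 2; q = 2
`b, a, q = a, q, b` → b = 2; a = 2; q = 13
`b, a = b + q, a - b` → b = 15; a = 0
So q = 13

Answer: 13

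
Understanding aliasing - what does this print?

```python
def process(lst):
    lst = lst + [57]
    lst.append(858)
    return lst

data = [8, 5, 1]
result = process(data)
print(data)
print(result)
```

Key concept: rebinding parameter vs mutation.
Step by step:
`data = [8, 5, 1]` → data = [8, 5, 1]
`result = process(data)` → result = [8, 5, 1, 57, 858]
`print(data)` → prints [8, 5, 1]
`print(result)` → prints [8, 5, 1, 57, 858]

Answer:
[8, 5, 1]
[8, 5, 1, 57, 858]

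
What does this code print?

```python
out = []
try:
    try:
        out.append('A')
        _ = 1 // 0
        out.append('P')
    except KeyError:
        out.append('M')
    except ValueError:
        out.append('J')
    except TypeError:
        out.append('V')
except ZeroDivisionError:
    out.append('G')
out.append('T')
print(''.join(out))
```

Execution trace: 'A' (try body) → 'G' (outer except ZeroDivisionError) → 'T' (after the try/except). Output: AGT

Answer: AGT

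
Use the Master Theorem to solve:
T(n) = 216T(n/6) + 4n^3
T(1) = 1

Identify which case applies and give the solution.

a=216, b=6, f(n)=4n^3. log_6(216) = 3. Since c=3 = 3, Case 2 applies: T(n) = Θ(n^log_b(a) · log n) = O(n^3 log n).

Answer: O(n^3 log n) - Case 2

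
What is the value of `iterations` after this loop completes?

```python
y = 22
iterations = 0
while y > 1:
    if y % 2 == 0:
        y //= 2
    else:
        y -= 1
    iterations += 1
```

Steps to reduce 22 to 1
`iterations` takes the values: 0 → 1 → 2 → 3 → 4 → 5 → 6

Answer: 6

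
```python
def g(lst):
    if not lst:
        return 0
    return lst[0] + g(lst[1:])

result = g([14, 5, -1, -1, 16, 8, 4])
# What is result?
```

14 + 5 + (-1) + (-1) + 16 + 8 + 4 + 0 = 45

Answer: 45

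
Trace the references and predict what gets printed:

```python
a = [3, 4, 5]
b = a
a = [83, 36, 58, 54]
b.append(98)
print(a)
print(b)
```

Key concept: rebinding vs mutation: a is rebound to a new list, b still points at the original.
Step by step:
`a = [3, 4, 5]` → a = [3, 4, 5]
`b = a` → b = [3, 4, 5] (same object as a)
`a = [83, 36, 58, 54]` → a = [83, 36, 58, 54]
`b.append(98)` → b = [3, 4, 5, 98]
`print(a)` → prints [83, 36, 58, 54]
`print(b)` → prints [3, 4, 5, 98]

Answer:
[83, 36, 58, 54]
[3, 4, 5, 98]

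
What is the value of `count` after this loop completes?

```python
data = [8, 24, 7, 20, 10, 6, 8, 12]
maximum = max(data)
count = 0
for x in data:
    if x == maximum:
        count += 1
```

Count of max value 24 in [8, 24, 7, 20, 10, 6, 8, 12]
`count` takes the values: 0 → 1

Answer: 1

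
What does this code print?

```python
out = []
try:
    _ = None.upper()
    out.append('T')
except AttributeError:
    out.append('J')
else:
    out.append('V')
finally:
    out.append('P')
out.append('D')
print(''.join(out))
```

Execution trace: 'J' (except AttributeError) → 'P' (finally) → 'D' (after the try/except). Output: JPD

Answer: JPD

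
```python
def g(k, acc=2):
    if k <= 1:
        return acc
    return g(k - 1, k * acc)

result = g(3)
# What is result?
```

Accumulator trace (n, acc): (3, 2) -> (2, 6) -> (1, 12) -> return 12

Answer: 12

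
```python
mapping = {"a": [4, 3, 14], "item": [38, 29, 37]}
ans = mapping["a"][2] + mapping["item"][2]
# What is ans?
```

Trace:
`mapping = {"a": [4, 3, 14], "item": [38, 29, 37]}` → mapping = {'a': [4, 3, 14], 'item': [38, 29, 37]}
`ans = mapping["a"][2] + mapping["item"][2]` → ans = 51
So ans = 51

Answer: 51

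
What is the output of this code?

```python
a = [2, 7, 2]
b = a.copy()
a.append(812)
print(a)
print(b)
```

Key concept: list.copy() creates independent copy.
Step by step:
`a = [2, 7, 2]` → a = [2, 7, 2]
`b = a.copy()` → b = [2, 7, 2]
`a.append(812)` → a = [2, 7, 2, 812]
`print(a)` → prints [2, 7, 2, 812]
`print(b)` → prints [2, 7, 2]

Answer:
[2, 7, 2, 812]
[2, 7, 2]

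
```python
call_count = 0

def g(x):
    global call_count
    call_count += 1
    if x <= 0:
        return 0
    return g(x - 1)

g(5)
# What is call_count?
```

Linear recursion stepping by 1: 6 calls from x=5 down to ≤0.

Answer: 6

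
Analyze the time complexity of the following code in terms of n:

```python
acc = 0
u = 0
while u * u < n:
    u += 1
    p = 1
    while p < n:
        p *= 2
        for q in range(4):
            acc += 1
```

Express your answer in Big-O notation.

Each loop level contributes: √n × log n × 1. Multiplying the contributions gives O(√n log n).

Answer: O(√n log n)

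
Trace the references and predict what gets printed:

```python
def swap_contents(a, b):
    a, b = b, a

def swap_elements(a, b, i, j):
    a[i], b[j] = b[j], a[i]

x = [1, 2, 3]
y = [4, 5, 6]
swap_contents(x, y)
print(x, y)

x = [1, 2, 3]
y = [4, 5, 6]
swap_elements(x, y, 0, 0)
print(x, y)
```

Key concept: parameter rebinding vs mutation.
Step by step:
`x = [1, 2, 3]` → x = [1, 2, 3]
`y = [4, 5, 6]` → y = [4, 5, 6]
`swap_contents(x, y)` → no visible change to tracked variables
`print(x, y)` → prints [1, 2, 3] [4, 5, 6]
`x = [1, 2, 3]` → x = [1, 2, 3]
`y = [4, 5, 6]` → y = [4, 5, 6]
`swap_elements(x, y, 0, 0)` → x = [4, 2, 3]; y = [1, 5, 6]
`print(x, y)` → prints [4, 2, 3] [1, 5, 6]

Answer:
[1, 2, 3] [4, 5, 6]
[4, 2, 3] [1, 5, 6]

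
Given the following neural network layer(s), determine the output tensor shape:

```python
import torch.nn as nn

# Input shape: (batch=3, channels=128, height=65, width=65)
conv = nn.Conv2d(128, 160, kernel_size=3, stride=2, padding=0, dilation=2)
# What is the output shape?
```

Input: (3, 128, 65, 65) -> Output: (3, 160, 31, 31)

Answer: (3, 160, 31, 31)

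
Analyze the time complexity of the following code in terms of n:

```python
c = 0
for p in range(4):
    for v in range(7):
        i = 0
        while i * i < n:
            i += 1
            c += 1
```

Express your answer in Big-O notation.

Each loop level contributes: 1 × 1 × √n. Multiplying the contributions gives O(√n).

Answer: O(√n)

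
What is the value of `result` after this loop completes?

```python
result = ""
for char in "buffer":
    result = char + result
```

Reverse 'buffer'
`result` takes the values: "" → "b" → "ub" → "fub" → "ffub" → "effub" → "reffub"

Answer: "reffub"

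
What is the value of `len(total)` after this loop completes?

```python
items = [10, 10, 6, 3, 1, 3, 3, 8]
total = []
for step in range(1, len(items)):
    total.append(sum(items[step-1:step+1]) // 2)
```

Number of 2-element averages
`total` takes the values: [] → [10] → [10, 8] → [10, 8, 4] → [10, 8, 4, 2] → [10, 8, 4, 2, 2] → [10, 8, 4, 2, 2, 3] → [10, 8, 4, 2, 2, 3, 5]
So `len(total)` = 7

Answer: 7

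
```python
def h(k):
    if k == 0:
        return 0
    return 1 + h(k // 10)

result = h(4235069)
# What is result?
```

Count of digits of 4235069: 7

Answer: 7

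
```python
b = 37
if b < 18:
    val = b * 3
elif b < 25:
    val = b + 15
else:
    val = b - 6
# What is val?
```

Trace:
`b = 37` → b = 37
`if b < 18: ...` → b < 18 is False, b < 25 is False, take else branch → val = 31
So val = 31

Answer: 31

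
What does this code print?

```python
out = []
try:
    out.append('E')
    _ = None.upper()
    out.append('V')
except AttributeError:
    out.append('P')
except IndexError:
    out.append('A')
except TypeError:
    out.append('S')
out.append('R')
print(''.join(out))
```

Execution trace: 'E' (try body) → 'P' (except AttributeError) → 'R' (after the try/except). Output: EPR

Answer: EPR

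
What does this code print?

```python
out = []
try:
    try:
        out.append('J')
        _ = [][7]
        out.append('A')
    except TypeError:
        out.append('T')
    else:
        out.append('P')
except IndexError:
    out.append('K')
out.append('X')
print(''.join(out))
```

Execution trace: 'J' (inner try body) → 'K' (outer except IndexError) → 'X' (after the try/except). Output: JKX

Answer: JKX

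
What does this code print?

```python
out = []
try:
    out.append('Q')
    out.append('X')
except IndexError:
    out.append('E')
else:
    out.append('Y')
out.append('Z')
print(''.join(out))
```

Execution trace: 'Q' (try body) → 'X' (try body, no exception) → 'Y' (else) → 'Z' (after the try/except). Output: QXYZ

Answer: QXYZ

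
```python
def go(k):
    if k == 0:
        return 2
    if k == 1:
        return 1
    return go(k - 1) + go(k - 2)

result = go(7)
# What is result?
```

Build up from base cases: go(0)=2, go(1)=1, go(2)=3, go(3)=4, go(4)=7, go(5)=11, go(6)=18, ..., go(7)=29

Answer: 29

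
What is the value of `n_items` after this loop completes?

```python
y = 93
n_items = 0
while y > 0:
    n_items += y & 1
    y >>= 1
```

Count set bits in 93 (binary: 0b1011101)
`n_items` takes the values: 0 → 1 → 2 → 3 → 4 → 5

Answer: 5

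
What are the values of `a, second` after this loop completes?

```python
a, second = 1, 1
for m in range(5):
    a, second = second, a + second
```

Fibonacci: after 5 iterations
`a, second` takes the values: (1, 1) → (1, 2) → (2, 3) → (3, 5) → (5, 8) → (8, 13)

Answer: 8, 13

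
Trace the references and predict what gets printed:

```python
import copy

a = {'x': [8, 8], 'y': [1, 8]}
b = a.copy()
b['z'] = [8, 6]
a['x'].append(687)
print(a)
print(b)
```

Key concept: shallow copy of dict with mutable values.
Step by step:
`a = {'x': [8, 8], 'y': [1, 8]}` → a = {'x': [8, 8], 'y': [1, 8]}
`b = a.copy()` → b = {'x': [8, 8], 'y': [1, 8]}
`b['z'] = [8, 6]` → b = {'x': [8, 8], 'y': [1, 8], 'z': [8, 6]}
`a['x'].append(687)` → a = {'x': [8, 8, 687], 'y': [1, 8]}; b = {'x': [8, 8, 687], 'y': [1, 8], 'z': [8, 6]}
`print(a)` → prints {'x': [8, 8, 687], 'y': [1, 8]}
`print(b)` → prints {'x': [8, 8, 687], 'y': [1, 8], 'z': [8, 6]}

Answer:
{'x': [8, 8, 687], 'y': [1, 8]}
{'x': [8, 8, 687], 'y': [1, 8], 'z': [8, 6]}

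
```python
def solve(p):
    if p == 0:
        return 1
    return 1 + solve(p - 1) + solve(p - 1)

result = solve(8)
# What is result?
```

solve(p) = 1 + 2·solve(p-1), solve(0)=1. Closed form: (1+1)·2^8 - 1 = 511.

Answer: 511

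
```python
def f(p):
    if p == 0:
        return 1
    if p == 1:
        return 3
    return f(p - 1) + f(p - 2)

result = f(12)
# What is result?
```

Build up from base cases: f(0)=1, f(1)=3, f(2)=4, f(3)=7, f(4)=11, f(5)=18, f(6)=29, ..., f(12)=521

Answer: 521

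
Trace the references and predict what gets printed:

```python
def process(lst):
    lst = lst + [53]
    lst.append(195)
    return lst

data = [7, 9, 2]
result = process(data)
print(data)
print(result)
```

Key concept: rebinding parameter vs mutation.
Step by step:
`data = [7, 9, 2]` → data = [7, 9, 2]
`result = process(data)` → result = [7, 9, 2, 53, 195]
`print(data)` → prints [7, 9, 2]
`print(result)` → prints [7, 9, 2, 53, 195]

Answer:
[7, 9, 2]
[7, 9, 2, 53, 195]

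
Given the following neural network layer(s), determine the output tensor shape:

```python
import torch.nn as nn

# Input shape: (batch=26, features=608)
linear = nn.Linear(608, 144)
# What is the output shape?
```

Input: (26, 608) -> Output: (26, 144)

Answer: (26, 144)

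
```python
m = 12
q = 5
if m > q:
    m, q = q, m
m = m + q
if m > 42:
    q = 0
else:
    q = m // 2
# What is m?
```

Trace:
`m = 12` → m = 12
`q = 5` → q = 5
`if m > q: ...` → m > q is True → m = 5; q = 12
`m = m + q` → m = 17
`if m > 42: ...` → m > 42 is False, take else branch → q = 8
So m = 17

Answer: 17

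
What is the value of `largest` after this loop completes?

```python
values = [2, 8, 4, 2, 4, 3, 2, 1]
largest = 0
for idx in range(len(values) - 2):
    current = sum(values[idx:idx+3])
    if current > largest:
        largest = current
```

Max sum of 3-element window in [2, 8, 4, 2, 4, 3, 2, 1]
`largest` takes the values: 0 → 14

Answer: 14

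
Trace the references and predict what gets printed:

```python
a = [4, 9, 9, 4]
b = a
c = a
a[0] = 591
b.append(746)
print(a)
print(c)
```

Key concept: multiple aliases.
Step by step:
`a = [4, 9, 9, 4]` → a = [4, 9, 9, 4]
`b = a` → b = [4, 9, 9, 4] (same object as a)
`c = a` → c = [4, 9, 9, 4] (same object as a, b)
`a[0] = 591` → a = [591, 9, 9, 4] (same object as b, c); b = [591, 9, 9, 4] (same object as a, c); c = [591, 9, 9, 4] (same object as a, b)
`b.append(746)` → a = [591, 9, 9, 4, 746] (same object as b, c); b = [591, 9, 9, 4, 746] (same object as a, c); c = [591, 9, 9, 4, 746] (same object as a, b)
`print(a)` → prints [591, 9, 9, 4, 746]
`print(c)` → prints [591, 9, 9, 4, 746]

Answer:
[591, 9, 9, 4, 746]
[591, 9, 9, 4, 746]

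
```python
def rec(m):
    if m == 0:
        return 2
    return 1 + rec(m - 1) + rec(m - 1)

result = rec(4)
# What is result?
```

rec(m) = 1 + 2·rec(m-1), rec(0)=2. Closed form: (2+1)·2^4 - 1 = 47.

Answer: 47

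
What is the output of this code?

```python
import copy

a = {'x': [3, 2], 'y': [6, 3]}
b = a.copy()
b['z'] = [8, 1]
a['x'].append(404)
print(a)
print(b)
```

Key concept: shallow copy of dict with mutable values.
Step by step:
`a = {'x': [3, 2], 'y': [6, 3]}` → a = {'x': [3, 2], 'y': [6, 3]}
`b = a.copy()` → b = {'x': [3, 2], 'y': [6, 3]}
`b['z'] = [8, 1]` → b = {'x': [3, 2], 'y': [6, 3], 'z': [8, 1]}
`a['x'].append(404)` → a = {'x': [3, 2, 404], 'y': [6, 3]}; b = {'x': [3, 2, 404], 'y': [6, 3], 'z': [8, 1]}
`print(a)` → prints {'x': [3, 2, 404], 'y': [6, 3]}
`print(b)` → prints {'x': [3, 2, 404], 'y': [6, 3], 'z': [8, 1]}

Answer:
{'x': [3, 2, 404], 'y': [6, 3]}
{'x': [3, 2, 404], 'y': [6, 3], 'z': [8, 1]}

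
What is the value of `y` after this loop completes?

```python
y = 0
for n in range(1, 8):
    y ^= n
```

XOR of 1 to 7
`y` takes the values: 0 → 1 → 3 → 0 → 4 → 1 → 7 → 0

Answer: 0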